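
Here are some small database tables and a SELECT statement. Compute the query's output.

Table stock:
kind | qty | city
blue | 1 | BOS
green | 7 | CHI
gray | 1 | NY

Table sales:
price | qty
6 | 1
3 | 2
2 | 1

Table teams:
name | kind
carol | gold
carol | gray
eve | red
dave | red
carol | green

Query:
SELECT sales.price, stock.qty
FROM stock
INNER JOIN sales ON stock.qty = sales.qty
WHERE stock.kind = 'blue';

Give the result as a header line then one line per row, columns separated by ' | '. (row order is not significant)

After JOIN sales (4 rows):
stock.kind | stock.qty | stock.city | sales.price | sales.qty
blue | 1 | BOS | 6 | 1
blue | 1 | BOS | 2 | 1
gray | 1 | NY | 6 | 1
gray | 1 | NY | 2 | 1
After WHERE (2 rows):
stock.kind | stock.qty | stock.city | sales.price | sales.qty
blue | 1 | BOS | 6 | 1
blue | 1 | BOS | 2 | 1
After SELECT (2 rows):
sales.price | stock.qty
6 | 1
2 | 1

== RESULT ==
sales.price | stock.qty
6 | 1
2 | 1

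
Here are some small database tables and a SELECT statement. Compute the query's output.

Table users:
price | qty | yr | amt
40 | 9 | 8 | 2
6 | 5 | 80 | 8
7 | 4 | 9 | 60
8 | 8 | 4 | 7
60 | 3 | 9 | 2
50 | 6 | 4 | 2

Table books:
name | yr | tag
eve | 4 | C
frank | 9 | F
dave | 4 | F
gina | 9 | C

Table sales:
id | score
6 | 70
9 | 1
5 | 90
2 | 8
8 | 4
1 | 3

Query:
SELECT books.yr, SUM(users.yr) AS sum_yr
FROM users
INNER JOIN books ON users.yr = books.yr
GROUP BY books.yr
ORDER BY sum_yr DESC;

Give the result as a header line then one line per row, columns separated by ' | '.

== RESULT ==
books.yr | sum_yr
9 | 36
4 | 16

Derivation:
After JOIN books (8 rows):
users.price | users.qty | users.yr | users.amt | books.name | books.yr | books.tag
7 | 4 | 9 | 60 | frank | 9 | F
7 | 4 | 9 | 60 | gina | 9 | C
8 | 8 | 4 | 7 | eve | 4 | C
8 | 8 | 4 | 7 | dave | 4 | F
60 | 3 | 9 | 2 | frank | 9 | F
60 | 3 | 9 | 2 | gina | 9 | C
50 | 6 | 4 | 2 | eve | 4 | C
50 | 6 | 4 | 2 | dave | 4 | F
After GROUP BY (2 rows):
books.yr | sum_yr
9 | 36
4 | 16
After ORDER BY (2 rows):
books.yr | sum_yr
9 | 36
4 | 16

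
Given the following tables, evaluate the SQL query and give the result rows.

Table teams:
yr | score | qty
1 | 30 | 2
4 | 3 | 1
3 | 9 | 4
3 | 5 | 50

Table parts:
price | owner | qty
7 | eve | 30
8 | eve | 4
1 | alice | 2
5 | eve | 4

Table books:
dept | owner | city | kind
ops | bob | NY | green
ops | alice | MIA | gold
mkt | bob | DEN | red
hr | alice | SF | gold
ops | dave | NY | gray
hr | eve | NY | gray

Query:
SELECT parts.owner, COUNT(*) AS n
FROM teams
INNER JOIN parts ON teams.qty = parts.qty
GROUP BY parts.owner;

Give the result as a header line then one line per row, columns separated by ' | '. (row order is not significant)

After JOIN parts (3 rows):
teams.yr | teams.score | teams.qty | parts.price | parts.owner | parts.qty
1 | 30 | 2 | 1 | alice | 2
3 | 9 | 4 | 8 | eve | 4
3 | 9 | 4 | 5 | eve | 4
After GROUP BY (2 rows):
parts.owner | n
alice | 1
eve | 2

== RESULT ==
parts.owner | n
alice | 1
eve | 2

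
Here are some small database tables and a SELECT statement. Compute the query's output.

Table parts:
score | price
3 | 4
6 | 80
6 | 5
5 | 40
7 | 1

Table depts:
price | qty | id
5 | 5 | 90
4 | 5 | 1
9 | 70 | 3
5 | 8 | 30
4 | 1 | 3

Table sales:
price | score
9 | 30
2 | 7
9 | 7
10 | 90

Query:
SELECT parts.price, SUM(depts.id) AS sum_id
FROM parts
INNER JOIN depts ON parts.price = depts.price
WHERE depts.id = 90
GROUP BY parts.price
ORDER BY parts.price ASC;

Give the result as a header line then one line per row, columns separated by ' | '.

== RESULT ==
parts.price | sum_id
5 | 90

Derivation:
After JOIN depts (4 rows):
parts.score | parts.price | depts.price | depts.qty | depts.id
3 | 4 | 4 | 5 | 1
3 | 4 | 4 | 1 | 3
6 | 5 | 5 | 5 | 90
6 | 5 | 5 | 8 | 30
After WHERE (1 rows):
parts.score | parts.price | depts.price | depts.qty | depts.id
6 | 5 | 5 | 5 | 90
After GROUP BY (1 rows):
parts.price | sum_id
5 | 90
After ORDER BY (1 rows):
parts.price | sum_id
5 | 90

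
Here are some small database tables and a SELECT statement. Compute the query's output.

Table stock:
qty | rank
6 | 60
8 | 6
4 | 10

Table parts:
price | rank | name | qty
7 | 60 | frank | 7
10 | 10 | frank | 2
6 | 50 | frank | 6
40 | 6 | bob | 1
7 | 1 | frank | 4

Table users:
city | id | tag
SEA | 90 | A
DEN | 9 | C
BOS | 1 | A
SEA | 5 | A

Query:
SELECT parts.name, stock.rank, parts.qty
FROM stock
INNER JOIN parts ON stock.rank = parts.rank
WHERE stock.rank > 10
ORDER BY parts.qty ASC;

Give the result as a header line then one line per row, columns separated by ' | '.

After JOIN parts (3 rows):
stock.qty | stock.rank | parts.price | parts.rank | parts.name | parts.qty
6 | 60 | 7 | 60 | frank | 7
8 | 6 | 40 | 6 | bob | 1
4 | 10 | 10 | 10 | frank | 2
After WHERE (1 rows):
stock.qty | stock.rank | parts.price | parts.rank | parts.name | parts.qty
6 | 60 | 7 | 60 | frank | 7
After SELECT (1 rows):
parts.name | stock.rank | parts.qty
frank | 60 | 7
After ORDER BY (1 rows):
parts.name | stock.rank | parts.qty
frank | 60 | 7

== RESULT ==
parts.name | stock.rank | parts.qty
frank | 60 | 7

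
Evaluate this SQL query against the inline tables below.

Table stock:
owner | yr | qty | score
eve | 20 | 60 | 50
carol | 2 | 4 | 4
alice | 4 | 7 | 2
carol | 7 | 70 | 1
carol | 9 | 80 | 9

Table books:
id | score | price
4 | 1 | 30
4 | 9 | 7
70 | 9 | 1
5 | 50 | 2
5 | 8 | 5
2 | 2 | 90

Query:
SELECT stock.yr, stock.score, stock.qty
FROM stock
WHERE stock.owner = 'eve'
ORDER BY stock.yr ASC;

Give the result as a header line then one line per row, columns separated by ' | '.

After WHERE (1 rows):
stock.owner | stock.yr | stock.qty | stock.score
eve | 20 | 60 | 50
After SELECT (1 rows):
stock.yr | stock.score | stock.qty
20 | 50 | 60
After ORDER BY (1 rows):
stock.yr | stock.score | stock.qty
20 | 50 | 60

== RESULT ==
stock.yr | stock.score | stock.qty
20 | 50 | 60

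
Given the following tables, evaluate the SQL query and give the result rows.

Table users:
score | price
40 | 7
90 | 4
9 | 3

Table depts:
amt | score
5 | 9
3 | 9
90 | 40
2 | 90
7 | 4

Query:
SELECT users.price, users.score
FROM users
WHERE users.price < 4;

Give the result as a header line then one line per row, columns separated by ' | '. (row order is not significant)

After WHERE (1 rows):
users.score | users.price
9 | 3
After SELECT (1 rows):
users.price | users.score
3 | 9

== RESULT ==
users.price | users.score
3 | 9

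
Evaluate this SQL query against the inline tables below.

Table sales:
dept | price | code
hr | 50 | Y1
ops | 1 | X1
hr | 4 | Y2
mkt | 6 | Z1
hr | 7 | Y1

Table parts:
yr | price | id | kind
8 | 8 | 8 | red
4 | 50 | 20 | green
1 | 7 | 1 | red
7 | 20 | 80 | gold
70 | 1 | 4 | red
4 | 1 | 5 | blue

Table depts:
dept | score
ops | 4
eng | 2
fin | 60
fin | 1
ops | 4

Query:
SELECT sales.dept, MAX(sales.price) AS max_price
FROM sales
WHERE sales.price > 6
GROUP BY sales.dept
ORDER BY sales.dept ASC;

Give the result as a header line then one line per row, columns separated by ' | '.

== RESULT ==
sales.dept | max_price
hr | 50

Derivation:
After WHERE (2 rows):
sales.dept | sales.price | sales.code
hr | 50 | Y1
hr | 7 | Y1
After GROUP BY (1 rows):
sales.dept | max_price
hr | 50
After ORDER BY (1 rows):
sales.dept | max_price
hr | 50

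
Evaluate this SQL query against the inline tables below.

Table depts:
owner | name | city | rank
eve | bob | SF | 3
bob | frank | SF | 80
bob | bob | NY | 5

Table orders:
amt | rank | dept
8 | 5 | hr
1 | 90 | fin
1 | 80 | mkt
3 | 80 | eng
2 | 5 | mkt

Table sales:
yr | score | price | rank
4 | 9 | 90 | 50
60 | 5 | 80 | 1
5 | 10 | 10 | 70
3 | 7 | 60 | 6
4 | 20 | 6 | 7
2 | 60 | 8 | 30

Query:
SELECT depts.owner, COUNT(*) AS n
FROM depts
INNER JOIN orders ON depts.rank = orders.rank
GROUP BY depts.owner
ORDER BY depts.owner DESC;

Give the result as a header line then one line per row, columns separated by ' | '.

After JOIN orders (4 rows):
depts.owner | depts.name | depts.city | depts.rank | orders.amt | orders.rank | orders.dept
bob | frank | SF | 80 | 1 | 80 | mkt
bob | frank | SF | 80 | 3 | 80 | eng
bob | bob | NY | 5 | 8 | 5 | hr
bob | bob | NY | 5 | 2 | 5 | mkt
After GROUP BY (1 rows):
depts.owner | n
bob | 4
After ORDER BY (1 rows):
depts.owner | n
bob | 4

== RESULT ==
depts.owner | n
bob | 4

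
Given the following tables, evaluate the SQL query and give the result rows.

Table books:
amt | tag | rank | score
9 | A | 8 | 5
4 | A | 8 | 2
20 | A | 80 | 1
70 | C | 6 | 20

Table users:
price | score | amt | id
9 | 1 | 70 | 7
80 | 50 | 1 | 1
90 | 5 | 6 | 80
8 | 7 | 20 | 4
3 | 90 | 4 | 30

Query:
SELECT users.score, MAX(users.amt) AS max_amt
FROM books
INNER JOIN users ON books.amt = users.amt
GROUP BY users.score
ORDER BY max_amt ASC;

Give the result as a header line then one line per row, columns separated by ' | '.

After JOIN users (3 rows):
books.amt | books.tag | books.rank | books.score | users.price | users.score | users.amt | users.id
4 | A | 8 | 2 | 3 | 90 | 4 | 30
20 | A | 80 | 1 | 8 | 7 | 20 | 4
70 | C | 6 | 20 | 9 | 1 | 70 | 7
After GROUP BY (3 rows):
users.score | max_amt
90 | 4
7 | 20
1 | 70
After ORDER BY (3 rows):
users.score | max_amt
90 | 4
7 | 20
1 | 70

== RESULT ==
users.score | max_amt
90 | 4
7 | 20
1 | 70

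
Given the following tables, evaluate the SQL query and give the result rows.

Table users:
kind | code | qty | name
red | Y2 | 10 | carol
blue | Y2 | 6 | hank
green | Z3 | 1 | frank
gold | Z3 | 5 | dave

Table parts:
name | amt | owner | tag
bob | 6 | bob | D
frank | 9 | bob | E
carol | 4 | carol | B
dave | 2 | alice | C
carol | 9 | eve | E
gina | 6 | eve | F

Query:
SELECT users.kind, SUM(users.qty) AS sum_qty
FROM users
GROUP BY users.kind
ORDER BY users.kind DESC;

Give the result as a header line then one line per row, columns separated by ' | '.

== RESULT ==
users.kind | sum_qty
red | 10
green | 1
gold | 5
blue | 6

Derivation:
After GROUP BY (4 rows):
users.kind | sum_qty
red | 10
blue | 6
green | 1
gold | 5
After ORDER BY (4 rows):
users.kind | sum_qty
red | 10
green | 1
gold | 5
blue | 6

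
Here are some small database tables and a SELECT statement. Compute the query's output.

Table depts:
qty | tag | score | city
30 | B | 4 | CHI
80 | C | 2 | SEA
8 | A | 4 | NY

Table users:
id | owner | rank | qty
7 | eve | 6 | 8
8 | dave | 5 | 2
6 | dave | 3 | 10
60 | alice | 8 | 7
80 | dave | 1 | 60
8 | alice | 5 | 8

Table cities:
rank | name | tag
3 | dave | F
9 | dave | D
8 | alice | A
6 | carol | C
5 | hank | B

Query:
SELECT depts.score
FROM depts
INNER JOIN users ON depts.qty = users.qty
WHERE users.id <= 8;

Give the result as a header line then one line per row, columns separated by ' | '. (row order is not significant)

After JOIN users (2 rows):
depts.qty | depts.tag | depts.score | depts.city | users.id | users.owner | users.rank | users.qty
8 | A | 4 | NY | 7 | eve | 6 | 8
8 | A | 4 | NY | 8 | alice | 5 | 8
After WHERE (2 rows):
depts.qty | depts.tag | depts.score | depts.city | users.id | users.owner | users.rank | users.qty
8 | A | 4 | NY | 7 | eve | 6 | 8
8 | A | 4 | NY | 8 | alice | 5 | 8
After SELECT (2 rows):
depts.score
4
4

== RESULT ==
depts.score
4
4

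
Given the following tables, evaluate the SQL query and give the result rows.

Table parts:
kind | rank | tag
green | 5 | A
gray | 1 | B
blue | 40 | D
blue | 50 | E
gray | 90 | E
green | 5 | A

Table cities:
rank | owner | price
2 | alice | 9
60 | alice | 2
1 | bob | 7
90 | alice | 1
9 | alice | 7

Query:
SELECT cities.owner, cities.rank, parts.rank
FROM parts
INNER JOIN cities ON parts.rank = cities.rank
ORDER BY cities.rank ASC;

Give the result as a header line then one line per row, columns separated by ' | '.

== RESULT ==
cities.owner | cities.rank | parts.rank
bob | 1 | 1
alice | 90 | 90

Derivation:
After JOIN cities (2 rows):
parts.kind | parts.rank | parts.tag | cities.rank | cities.owner | cities.price
gray | 1 | B | 1 | bob | 7
gray | 90 | E | 90 | alice | 1
After SELECT (2 rows):
cities.owner | cities.rank | parts.rank
bob | 1 | 1
alice | 90 | 90
After ORDER BY (2 rows):
cities.owner | cities.rank | parts.rank
bob | 1 | 1
alice | 90 | 90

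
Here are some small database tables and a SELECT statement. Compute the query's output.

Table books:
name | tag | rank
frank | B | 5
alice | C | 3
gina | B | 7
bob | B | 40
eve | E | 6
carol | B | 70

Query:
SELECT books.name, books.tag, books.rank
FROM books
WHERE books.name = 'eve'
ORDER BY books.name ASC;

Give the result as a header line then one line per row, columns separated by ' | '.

After WHERE (1 rows):
books.name | books.tag | books.rank
eve | E | 6
After SELECT (1 rows):
books.name | books.tag | books.rank
eve | E | 6
After ORDER BY (1 rows):
books.name | books.tag | books.rank
eve | E | 6

== RESULT ==
books.name | books.tag | books.rank
eve | E | 6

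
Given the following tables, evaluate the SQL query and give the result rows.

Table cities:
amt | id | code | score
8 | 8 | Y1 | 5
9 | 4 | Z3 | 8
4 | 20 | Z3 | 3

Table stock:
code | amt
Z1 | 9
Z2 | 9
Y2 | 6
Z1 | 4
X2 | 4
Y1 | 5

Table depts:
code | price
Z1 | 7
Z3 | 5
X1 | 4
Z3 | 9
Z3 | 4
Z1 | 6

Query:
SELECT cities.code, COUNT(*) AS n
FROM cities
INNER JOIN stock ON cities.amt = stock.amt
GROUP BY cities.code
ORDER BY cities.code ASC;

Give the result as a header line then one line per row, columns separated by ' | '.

== RESULT ==
cities.code | n
Z3 | 4

Derivation:
After JOIN stock (4 rows):
cities.amt | cities.id | cities.code | cities.score | stock.code | stock.amt
9 | 4 | Z3 | 8 | Z1 | 9
9 | 4 | Z3 | 8 | Z2 | 9
4 | 20 | Z3 | 3 | Z1 | 4
4 | 20 | Z3 | 3 | X2 | 4
After GROUP BY (1 rows):
cities.code | n
Z3 | 4
After ORDER BY (1 rows):
cities.code | n
Z3 | 4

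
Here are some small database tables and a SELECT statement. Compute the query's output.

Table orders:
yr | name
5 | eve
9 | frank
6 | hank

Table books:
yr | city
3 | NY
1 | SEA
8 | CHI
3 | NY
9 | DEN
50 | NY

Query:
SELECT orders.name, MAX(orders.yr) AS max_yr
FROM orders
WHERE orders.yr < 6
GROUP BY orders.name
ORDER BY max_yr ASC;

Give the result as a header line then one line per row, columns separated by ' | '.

After WHERE (1 rows):
orders.yr | orders.name
5 | eve
After GROUP BY (1 rows):
orders.name | max_yr
eve | 5
After ORDER BY (1 rows):
orders.name | max_yr
eve | 5

== RESULT ==
orders.name | max_yr
eve | 5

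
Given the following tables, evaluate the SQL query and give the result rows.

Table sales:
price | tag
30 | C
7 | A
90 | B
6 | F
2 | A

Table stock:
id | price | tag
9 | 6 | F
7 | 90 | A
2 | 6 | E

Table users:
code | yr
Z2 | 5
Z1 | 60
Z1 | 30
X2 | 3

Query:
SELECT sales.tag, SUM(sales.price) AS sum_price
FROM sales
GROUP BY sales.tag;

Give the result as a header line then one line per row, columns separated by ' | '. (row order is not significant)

== RESULT ==
sales.tag | sum_price
C | 30
A | 9
B | 90
F | 6

Derivation:
After GROUP BY (4 rows):
sales.tag | sum_price
C | 30
A | 9
B | 90
F | 6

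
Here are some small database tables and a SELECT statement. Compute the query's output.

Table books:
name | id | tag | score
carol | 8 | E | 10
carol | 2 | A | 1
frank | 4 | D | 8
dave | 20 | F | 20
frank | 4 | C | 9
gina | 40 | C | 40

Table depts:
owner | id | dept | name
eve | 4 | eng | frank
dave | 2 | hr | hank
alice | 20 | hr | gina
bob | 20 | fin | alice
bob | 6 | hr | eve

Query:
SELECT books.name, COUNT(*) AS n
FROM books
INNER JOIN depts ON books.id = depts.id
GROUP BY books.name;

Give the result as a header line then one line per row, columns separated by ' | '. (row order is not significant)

After JOIN depts (5 rows):
books.name | books.id | books.tag | books.score | depts.owner | depts.id | depts.dept | depts.name
carol | 2 | A | 1 | dave | 2 | hr | hank
frank | 4 | D | 8 | eve | 4 | eng | frank
dave | 20 | F | 20 | alice | 20 | hr | gina
dave | 20 | F | 20 | bob | 20 | fin | alice
frank | 4 | C | 9 | eve | 4 | eng | frank
After GROUP BY (3 rows):
books.name | n
carol | 1
frank | 2
dave | 2

== RESULT ==
books.name | n
carol | 1
frank | 2
dave | 2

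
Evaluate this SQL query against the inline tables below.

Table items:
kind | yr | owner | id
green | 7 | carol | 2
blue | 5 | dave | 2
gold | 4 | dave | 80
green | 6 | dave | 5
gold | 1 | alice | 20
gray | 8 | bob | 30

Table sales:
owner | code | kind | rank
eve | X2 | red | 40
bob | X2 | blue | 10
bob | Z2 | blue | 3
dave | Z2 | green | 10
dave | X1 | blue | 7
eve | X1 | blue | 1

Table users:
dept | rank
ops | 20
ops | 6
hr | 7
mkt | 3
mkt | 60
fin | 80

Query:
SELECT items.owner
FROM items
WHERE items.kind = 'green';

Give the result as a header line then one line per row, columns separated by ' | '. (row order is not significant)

After WHERE (2 rows):
items.kind | items.yr | items.owner | items.id
green | 7 | carol | 2
green | 6 | dave | 5
After SELECT (2 rows):
items.owner
carol
dave

== RESULT ==
items.owner
carol
dave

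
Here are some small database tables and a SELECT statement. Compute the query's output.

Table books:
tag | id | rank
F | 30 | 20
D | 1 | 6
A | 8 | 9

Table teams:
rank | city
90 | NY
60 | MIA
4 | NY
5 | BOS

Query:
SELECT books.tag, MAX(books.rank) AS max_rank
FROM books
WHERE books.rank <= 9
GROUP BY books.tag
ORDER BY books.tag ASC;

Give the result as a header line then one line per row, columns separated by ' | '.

After WHERE (2 rows):
books.tag | books.id | books.rank
D | 1 | 6
A | 8 | 9
After GROUP BY (2 rows):
books.tag | max_rank
D | 6
A | 9
After ORDER BY (2 rows):
books.tag | max_rank
A | 9
D | 6

== RESULT ==
books.tag | max_rank
A | 9
D | 6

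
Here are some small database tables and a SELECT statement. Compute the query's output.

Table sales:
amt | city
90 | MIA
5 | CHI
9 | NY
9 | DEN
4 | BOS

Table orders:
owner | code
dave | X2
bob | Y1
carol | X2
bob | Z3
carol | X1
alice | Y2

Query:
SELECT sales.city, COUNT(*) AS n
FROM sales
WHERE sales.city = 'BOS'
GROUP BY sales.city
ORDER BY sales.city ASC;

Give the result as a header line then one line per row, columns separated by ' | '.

== RESULT ==
sales.city | n
BOS | 1

Derivation:
After WHERE (1 rows):
sales.amt | sales.city
4 | BOS
After GROUP BY (1 rows):
sales.city | n
BOS | 1
After ORDER BY (1 rows):
sales.city | n
BOS | 1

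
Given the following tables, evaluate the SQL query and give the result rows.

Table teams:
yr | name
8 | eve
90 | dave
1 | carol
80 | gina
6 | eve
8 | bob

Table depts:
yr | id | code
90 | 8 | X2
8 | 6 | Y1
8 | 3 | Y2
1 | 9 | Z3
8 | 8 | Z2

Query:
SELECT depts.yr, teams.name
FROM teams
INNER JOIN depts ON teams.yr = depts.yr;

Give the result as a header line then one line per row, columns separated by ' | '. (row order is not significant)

After JOIN depts (8 rows):
teams.yr | teams.name | depts.yr | depts.id | depts.code
8 | eve | 8 | 6 | Y1
8 | eve | 8 | 3 | Y2
8 | eve | 8 | 8 | Z2
90 | dave | 90 | 8 | X2
1 | carol | 1 | 9 | Z3
8 | bob | 8 | 6 | Y1
8 | bob | 8 | 3 | Y2
8 | bob | 8 | 8 | Z2
After SELECT (8 rows):
depts.yr | teams.name
8 | eve
8 | eve
8 | eve
90 | dave
1 | carol
8 | bob
8 | bob
8 | bob

== RESULT ==
depts.yr | teams.name
8 | eve
8 | eve
8 | eve
90 | dave
1 | carol
8 | bob
8 | bob
8 | bob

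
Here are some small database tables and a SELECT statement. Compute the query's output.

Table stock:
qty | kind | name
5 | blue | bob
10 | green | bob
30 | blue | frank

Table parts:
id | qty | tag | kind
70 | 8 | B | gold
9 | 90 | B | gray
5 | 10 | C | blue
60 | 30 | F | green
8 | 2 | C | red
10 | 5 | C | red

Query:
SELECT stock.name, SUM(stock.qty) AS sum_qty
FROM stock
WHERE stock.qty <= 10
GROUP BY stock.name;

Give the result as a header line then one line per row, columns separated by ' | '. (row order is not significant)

== RESULT ==
stock.name | sum_qty
bob | 15

Derivation:
After WHERE (2 rows):
stock.qty | stock.kind | stock.name
5 | blue | bob
10 | green | bob
After GROUP BY (1 rows):
stock.name | sum_qty
bob | 15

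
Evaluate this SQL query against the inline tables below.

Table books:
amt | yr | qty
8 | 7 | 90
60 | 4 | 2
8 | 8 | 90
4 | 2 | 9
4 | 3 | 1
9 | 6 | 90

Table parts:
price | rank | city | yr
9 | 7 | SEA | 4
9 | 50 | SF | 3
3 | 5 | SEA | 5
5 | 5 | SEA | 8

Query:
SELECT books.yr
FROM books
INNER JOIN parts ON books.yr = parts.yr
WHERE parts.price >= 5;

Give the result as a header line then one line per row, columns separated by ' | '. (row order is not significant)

== RESULT ==
books.yr
4
8
3

Derivation:
After JOIN parts (3 rows):
books.amt | books.yr | books.qty | parts.price | parts.rank | parts.city | parts.yr
60 | 4 | 2 | 9 | 7 | SEA | 4
8 | 8 | 90 | 5 | 5 | SEA | 8
4 | 3 | 1 | 9 | 50 | SF | 3
After WHERE (3 rows):
books.amt | books.yr | books.qty | parts.price | parts.rank | parts.city | parts.yr
60 | 4 | 2 | 9 | 7 | SEA | 4
8 | 8 | 90 | 5 | 5 | SEA | 8
4 | 3 | 1 | 9 | 50 | SF | 3
After SELECT (3 rows):
books.yr
4
8
3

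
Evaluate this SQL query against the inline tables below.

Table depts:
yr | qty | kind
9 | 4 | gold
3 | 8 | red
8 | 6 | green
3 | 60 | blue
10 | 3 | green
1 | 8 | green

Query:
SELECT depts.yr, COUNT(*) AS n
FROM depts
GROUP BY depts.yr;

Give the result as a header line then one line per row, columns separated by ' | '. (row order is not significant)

== RESULT ==
depts.yr | n
9 | 1
3 | 2
8 | 1
10 | 1
1 | 1

Derivation:
After GROUP BY (5 rows):
depts.yr | n
9 | 1
3 | 2
8 | 1
10 | 1
1 | 1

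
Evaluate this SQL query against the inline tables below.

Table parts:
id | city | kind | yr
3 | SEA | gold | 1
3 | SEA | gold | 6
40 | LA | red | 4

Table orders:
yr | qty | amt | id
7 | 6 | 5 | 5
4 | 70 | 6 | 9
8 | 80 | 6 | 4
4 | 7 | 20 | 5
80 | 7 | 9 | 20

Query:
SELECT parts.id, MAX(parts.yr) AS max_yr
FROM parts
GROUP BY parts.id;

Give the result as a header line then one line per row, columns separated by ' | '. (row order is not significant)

After GROUP BY (2 rows):
parts.id | max_yr
3 | 6
40 | 4

== RESULT ==
parts.id | max_yr
3 | 6
40 | 4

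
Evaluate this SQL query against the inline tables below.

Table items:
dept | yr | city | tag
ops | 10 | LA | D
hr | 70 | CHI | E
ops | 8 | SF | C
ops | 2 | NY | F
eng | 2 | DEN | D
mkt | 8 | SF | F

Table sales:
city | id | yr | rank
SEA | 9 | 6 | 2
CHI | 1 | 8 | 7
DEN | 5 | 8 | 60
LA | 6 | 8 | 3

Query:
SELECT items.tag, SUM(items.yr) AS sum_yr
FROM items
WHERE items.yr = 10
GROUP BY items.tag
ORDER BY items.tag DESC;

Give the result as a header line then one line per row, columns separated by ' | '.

== RESULT ==
items.tag | sum_yr
D | 10

Derivation:
After WHERE (1 rows):
items.dept | items.yr | items.city | items.tag
ops | 10 | LA | D
After GROUP BY (1 rows):
items.tag | sum_yr
D | 10
After ORDER BY (1 rows):
items.tag | sum_yr
D | 10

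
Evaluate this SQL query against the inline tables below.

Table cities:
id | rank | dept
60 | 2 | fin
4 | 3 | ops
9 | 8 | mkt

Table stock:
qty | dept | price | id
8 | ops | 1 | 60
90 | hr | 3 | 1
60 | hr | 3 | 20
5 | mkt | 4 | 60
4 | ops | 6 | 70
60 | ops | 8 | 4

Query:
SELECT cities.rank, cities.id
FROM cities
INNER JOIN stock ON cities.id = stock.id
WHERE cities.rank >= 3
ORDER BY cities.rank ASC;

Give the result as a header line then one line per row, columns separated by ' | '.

== RESULT ==
cities.rank | cities.id
3 | 4

Derivation:
After JOIN stock (3 rows):
cities.id | cities.rank | cities.dept | stock.qty | stock.dept | stock.price | stock.id
60 | 2 | fin | 8 | ops | 1 | 60
60 | 2 | fin | 5 | mkt | 4 | 60
4 | 3 | ops | 60 | ops | 8 | 4
After WHERE (1 rows):
cities.id | cities.rank | cities.dept | stock.qty | stock.dept | stock.price | stock.id
4 | 3 | ops | 60 | ops | 8 | 4
After SELECT (1 rows):
cities.rank | cities.id
3 | 4
After ORDER BY (1 rows):
cities.rank | cities.id
3 | 4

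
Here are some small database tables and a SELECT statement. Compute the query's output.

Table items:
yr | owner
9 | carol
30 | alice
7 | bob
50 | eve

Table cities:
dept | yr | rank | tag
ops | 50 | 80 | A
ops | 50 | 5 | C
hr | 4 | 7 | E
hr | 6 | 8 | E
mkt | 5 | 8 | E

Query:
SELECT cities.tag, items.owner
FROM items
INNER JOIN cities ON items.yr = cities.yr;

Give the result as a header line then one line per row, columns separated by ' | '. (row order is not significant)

After JOIN cities (2 rows):
items.yr | items.owner | cities.dept | cities.yr | cities.rank | cities.tag
50 | eve | ops | 50 | 80 | A
50 | eve | ops | 50 | 5 | C
After SELECT (2 rows):
cities.tag | items.owner
A | eve
C | eve

== RESULT ==
cities.tag | items.owner
A | eve
C | eve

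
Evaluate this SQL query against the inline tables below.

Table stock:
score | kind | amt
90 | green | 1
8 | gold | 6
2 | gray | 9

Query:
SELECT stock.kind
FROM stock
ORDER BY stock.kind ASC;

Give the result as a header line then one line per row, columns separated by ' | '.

== RESULT ==
stock.kind
gold
gray
green

Derivation:
After SELECT (3 rows):
stock.kind
green
gold
gray
After ORDER BY (3 rows):
stock.kind
gold
gray
green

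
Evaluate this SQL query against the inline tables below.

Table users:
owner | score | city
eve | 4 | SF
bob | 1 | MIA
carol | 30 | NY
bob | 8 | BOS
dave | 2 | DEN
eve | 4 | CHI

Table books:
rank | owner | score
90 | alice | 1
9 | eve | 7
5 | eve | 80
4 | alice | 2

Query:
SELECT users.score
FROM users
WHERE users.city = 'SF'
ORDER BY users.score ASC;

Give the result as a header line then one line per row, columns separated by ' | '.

After WHERE (1 rows):
users.owner | users.score | users.city
eve | 4 | SF
After SELECT (1 rows):
users.score
4
After ORDER BY (1 rows):
users.score
4

== RESULT ==
users.score
4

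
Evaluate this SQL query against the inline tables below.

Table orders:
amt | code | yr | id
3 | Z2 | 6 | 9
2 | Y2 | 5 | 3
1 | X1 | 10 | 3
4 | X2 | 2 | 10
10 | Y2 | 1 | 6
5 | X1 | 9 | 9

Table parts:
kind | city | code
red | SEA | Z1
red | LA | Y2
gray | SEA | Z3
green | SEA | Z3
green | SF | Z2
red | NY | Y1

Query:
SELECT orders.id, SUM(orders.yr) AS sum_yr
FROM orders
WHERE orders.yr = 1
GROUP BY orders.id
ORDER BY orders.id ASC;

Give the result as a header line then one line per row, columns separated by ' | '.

After WHERE (1 rows):
orders.amt | orders.code | orders.yr | orders.id
10 | Y2 | 1 | 6
After GROUP BY (1 rows):
orders.id | sum_yr
6 | 1
After ORDER BY (1 rows):
orders.id | sum_yr
6 | 1

== RESULT ==
orders.id | sum_yr
6 | 1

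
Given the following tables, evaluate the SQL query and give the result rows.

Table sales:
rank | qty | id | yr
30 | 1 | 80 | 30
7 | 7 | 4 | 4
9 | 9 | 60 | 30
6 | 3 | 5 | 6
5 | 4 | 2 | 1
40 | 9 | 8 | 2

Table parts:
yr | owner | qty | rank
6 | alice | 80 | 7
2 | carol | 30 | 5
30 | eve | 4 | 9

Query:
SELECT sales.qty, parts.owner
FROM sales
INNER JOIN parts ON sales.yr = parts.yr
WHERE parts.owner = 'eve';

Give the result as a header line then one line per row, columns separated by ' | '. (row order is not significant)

After JOIN parts (4 rows):
sales.rank | sales.qty | sales.id | sales.yr | parts.yr | parts.owner | parts.qty | parts.rank
30 | 1 | 80 | 30 | 30 | eve | 4 | 9
9 | 9 | 60 | 30 | 30 | eve | 4 | 9
6 | 3 | 5 | 6 | 6 | alice | 80 | 7
40 | 9 | 8 | 2 | 2 | carol | 30 | 5
After WHERE (2 rows):
sales.rank | sales.qty | sales.id | sales.yr | parts.yr | parts.owner | parts.qty | parts.rank
30 | 1 | 80 | 30 | 30 | eve | 4 | 9
9 | 9 | 60 | 30 | 30 | eve | 4 | 9
After SELECT (2 rows):
sales.qty | parts.owner
1 | eve
9 | eve

== RESULT ==
sales.qty | parts.owner
1 | eve
9 | eve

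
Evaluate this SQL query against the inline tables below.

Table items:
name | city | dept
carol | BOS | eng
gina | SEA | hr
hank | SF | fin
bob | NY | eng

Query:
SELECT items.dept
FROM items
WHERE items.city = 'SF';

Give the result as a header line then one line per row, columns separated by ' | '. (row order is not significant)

== RESULT ==
items.dept
fin

Derivation:
After WHERE (1 rows):
items.name | items.city | items.dept
hank | SF | fin
After SELECT (1 rows):
items.dept
fin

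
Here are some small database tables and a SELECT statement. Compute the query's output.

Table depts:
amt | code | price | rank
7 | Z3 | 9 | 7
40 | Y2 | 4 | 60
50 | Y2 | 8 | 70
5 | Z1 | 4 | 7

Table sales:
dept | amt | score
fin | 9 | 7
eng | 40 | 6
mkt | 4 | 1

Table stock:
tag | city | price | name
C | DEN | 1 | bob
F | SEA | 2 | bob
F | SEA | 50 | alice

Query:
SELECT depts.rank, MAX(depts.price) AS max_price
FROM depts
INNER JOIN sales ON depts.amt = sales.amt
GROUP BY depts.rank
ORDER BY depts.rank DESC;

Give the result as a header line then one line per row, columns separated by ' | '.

After JOIN sales (1 rows):
depts.amt | depts.code | depts.price | depts.rank | sales.dept | sales.amt | sales.score
40 | Y2 | 4 | 60 | eng | 40 | 6
After GROUP BY (1 rows):
depts.rank | max_price
60 | 4
After ORDER BY (1 rows):
depts.rank | max_price
60 | 4

== RESULT ==
depts.rank | max_price
60 | 4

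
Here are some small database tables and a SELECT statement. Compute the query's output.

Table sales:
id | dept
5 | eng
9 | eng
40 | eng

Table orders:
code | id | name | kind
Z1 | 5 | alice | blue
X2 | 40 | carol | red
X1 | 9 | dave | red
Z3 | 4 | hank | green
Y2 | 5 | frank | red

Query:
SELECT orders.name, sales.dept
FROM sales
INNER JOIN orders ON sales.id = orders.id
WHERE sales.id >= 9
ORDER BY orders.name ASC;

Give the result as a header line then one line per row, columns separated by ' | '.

== RESULT ==
orders.name | sales.dept
carol | eng
dave | eng

Derivation:
After JOIN orders (4 rows):
sales.id | sales.dept | orders.code | orders.id | orders.name | orders.kind
5 | eng | Z1 | 5 | alice | blue
5 | eng | Y2 | 5 | frank | red
9 | eng | X1 | 9 | dave | red
40 | eng | X2 | 40 | carol | red
After WHERE (2 rows):
sales.id | sales.dept | orders.code | orders.id | orders.name | orders.kind
9 | eng | X1 | 9 | dave | red
40 | eng | X2 | 40 | carol | red
After SELECT (2 rows):
orders.name | sales.dept
dave | eng
carol | eng
After ORDER BY (2 rows):
orders.name | sales.dept
carol | eng
dave | eng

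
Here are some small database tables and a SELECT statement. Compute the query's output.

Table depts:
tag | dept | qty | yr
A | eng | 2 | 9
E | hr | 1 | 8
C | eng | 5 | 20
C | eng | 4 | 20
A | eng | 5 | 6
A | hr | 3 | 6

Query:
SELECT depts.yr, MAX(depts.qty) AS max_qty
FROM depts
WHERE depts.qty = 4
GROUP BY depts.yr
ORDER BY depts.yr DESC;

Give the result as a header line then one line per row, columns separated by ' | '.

After WHERE (1 rows):
depts.tag | depts.dept | depts.qty | depts.yr
C | eng | 4 | 20
After GROUP BY (1 rows):
depts.yr | max_qty
20 | 4
After ORDER BY (1 rows):
depts.yr | max_qty
20 | 4

== RESULT ==
depts.yr | max_qty
20 | 4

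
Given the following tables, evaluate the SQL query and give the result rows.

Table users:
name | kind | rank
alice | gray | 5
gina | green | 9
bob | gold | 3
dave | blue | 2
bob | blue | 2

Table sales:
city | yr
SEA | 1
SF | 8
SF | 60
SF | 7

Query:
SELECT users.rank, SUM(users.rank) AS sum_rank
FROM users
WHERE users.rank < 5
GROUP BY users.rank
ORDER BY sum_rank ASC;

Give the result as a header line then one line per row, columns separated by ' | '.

After WHERE (3 rows):
users.name | users.kind | users.rank
bob | gold | 3
dave | blue | 2
bob | blue | 2
After GROUP BY (2 rows):
users.rank | sum_rank
3 | 3
2 | 4
After ORDER BY (2 rows):
users.rank | sum_rank
3 | 3
2 | 4

== RESULT ==
users.rank | sum_rank
3 | 3
2 | 4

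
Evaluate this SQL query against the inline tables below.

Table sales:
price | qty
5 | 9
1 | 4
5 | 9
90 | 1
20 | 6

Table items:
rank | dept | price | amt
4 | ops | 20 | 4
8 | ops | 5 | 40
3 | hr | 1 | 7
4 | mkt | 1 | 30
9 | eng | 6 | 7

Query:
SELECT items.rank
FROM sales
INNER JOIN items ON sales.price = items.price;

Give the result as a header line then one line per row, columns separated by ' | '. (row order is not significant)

After JOIN items (5 rows):
sales.price | sales.qty | items.rank | items.dept | items.price | items.amt
5 | 9 | 8 | ops | 5 | 40
1 | 4 | 3 | hr | 1 | 7
1 | 4 | 4 | mkt | 1 | 30
5 | 9 | 8 | ops | 5 | 40
20 | 6 | 4 | ops | 20 | 4
After SELECT (5 rows):
items.rank
8
3
4
8
4

== RESULT ==
items.rank
8
3
4
8
4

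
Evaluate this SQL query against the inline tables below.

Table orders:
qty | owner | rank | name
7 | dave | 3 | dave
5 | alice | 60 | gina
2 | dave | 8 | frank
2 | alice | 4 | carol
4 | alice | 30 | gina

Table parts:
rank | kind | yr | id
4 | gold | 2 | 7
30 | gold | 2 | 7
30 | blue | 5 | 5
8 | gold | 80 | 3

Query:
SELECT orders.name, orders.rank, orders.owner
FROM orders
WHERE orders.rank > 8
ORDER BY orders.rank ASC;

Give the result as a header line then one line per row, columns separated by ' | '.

== RESULT ==
orders.name | orders.rank | orders.owner
gina | 30 | alice
gina | 60 | alice

Derivation:
After WHERE (2 rows):
orders.qty | orders.owner | orders.rank | orders.name
5 | alice | 60 | gina
4 | alice | 30 | gina
After SELECT (2 rows):
orders.name | orders.rank | orders.owner
gina | 60 | alice
gina | 30 | alice
After ORDER BY (2 rows):
orders.name | orders.rank | orders.owner
gina | 30 | alice
gina | 60 | alice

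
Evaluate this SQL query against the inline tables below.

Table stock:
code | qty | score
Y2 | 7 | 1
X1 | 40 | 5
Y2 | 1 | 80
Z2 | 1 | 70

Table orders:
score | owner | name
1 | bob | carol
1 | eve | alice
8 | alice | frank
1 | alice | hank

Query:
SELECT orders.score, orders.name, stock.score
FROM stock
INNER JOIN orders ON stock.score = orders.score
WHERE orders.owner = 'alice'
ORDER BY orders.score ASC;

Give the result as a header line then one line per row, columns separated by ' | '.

== RESULT ==
orders.score | orders.name | stock.score
1 | hank | 1

Derivation:
After JOIN orders (3 rows):
stock.code | stock.qty | stock.score | orders.score | orders.owner | orders.name
Y2 | 7 | 1 | 1 | bob | carol
Y2 | 7 | 1 | 1 | eve | alice
Y2 | 7 | 1 | 1 | alice | hank
After WHERE (1 rows):
stock.code | stock.qty | stock.score | orders.score | orders.owner | orders.name
Y2 | 7 | 1 | 1 | alice | hank
After SELECT (1 rows):
orders.score | orders.name | stock.score
1 | hank | 1
After ORDER BY (1 rows):
orders.score | orders.name | stock.score
1 | hank | 1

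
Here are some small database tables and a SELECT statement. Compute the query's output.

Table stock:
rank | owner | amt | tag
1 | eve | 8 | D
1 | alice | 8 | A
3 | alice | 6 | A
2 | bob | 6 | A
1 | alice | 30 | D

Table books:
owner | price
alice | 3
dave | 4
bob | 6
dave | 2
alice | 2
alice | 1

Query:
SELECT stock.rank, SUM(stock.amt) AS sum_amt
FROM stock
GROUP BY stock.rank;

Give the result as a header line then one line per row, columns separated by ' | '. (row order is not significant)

After GROUP BY (3 rows):
stock.rank | sum_amt
1 | 46
3 | 6
2 | 6

== RESULT ==
stock.rank | sum_amt
1 | 46
3 | 6
2 | 6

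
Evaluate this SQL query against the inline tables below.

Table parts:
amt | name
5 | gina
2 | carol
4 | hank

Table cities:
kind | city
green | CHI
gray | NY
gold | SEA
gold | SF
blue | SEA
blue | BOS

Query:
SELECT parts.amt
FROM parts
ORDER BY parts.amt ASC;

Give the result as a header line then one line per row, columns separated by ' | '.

== RESULT ==
parts.amt
2
4
5

Derivation:
After SELECT (3 rows):
parts.amt
5
2
4
After ORDER BY (3 rows):
parts.amt
2
4
5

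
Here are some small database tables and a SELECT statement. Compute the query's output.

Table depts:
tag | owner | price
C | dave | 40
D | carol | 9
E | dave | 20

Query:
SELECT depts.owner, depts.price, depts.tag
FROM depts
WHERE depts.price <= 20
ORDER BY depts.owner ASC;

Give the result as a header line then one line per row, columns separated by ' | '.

After WHERE (2 rows):
depts.tag | depts.owner | depts.price
D | carol | 9
E | dave | 20
After SELECT (2 rows):
depts.owner | depts.price | depts.tag
carol | 9 | D
dave | 20 | E
After ORDER BY (2 rows):
depts.owner | depts.price | depts.tag
carol | 9 | D
dave | 20 | E

== RESULT ==
depts.owner | depts.price | depts.tag
carol | 9 | D
dave | 20 | E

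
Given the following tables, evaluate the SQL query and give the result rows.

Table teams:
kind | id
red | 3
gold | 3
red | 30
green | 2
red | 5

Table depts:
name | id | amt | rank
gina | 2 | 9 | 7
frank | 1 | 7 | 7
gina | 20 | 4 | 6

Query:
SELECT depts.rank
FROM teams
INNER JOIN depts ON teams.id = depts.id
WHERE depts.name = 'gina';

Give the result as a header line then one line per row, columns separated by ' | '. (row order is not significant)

== RESULT ==
depts.rank
7

Derivation:
After JOIN depts (1 rows):
teams.kind | teams.id | depts.name | depts.id | depts.amt | depts.rank
green | 2 | gina | 2 | 9 | 7
After WHERE (1 rows):
teams.kind | teams.id | depts.name | depts.id | depts.amt | depts.rank
green | 2 | gina | 2 | 9 | 7
After SELECT (1 rows):
depts.rank
7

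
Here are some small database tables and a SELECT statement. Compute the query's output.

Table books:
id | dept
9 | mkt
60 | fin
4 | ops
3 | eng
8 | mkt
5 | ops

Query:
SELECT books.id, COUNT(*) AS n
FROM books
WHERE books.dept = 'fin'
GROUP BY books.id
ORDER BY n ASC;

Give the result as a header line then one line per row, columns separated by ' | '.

After WHERE (1 rows):
books.id | books.dept
60 | fin
After GROUP BY (1 rows):
books.id | n
60 | 1
After ORDER BY (1 rows):
books.id | n
60 | 1

== RESULT ==
books.id | n
60 | 1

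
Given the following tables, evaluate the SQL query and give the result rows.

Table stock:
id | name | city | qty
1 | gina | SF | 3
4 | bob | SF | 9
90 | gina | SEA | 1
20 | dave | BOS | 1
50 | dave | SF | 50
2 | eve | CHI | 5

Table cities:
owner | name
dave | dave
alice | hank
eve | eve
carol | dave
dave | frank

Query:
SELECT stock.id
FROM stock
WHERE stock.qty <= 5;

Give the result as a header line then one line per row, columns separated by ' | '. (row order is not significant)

After WHERE (4 rows):
stock.id | stock.name | stock.city | stock.qty
1 | gina | SF | 3
90 | gina | SEA | 1
20 | dave | BOS | 1
2 | eve | CHI | 5
After SELECT (4 rows):
stock.id
1
90
20
2

== RESULT ==
stock.id
1
90
20
2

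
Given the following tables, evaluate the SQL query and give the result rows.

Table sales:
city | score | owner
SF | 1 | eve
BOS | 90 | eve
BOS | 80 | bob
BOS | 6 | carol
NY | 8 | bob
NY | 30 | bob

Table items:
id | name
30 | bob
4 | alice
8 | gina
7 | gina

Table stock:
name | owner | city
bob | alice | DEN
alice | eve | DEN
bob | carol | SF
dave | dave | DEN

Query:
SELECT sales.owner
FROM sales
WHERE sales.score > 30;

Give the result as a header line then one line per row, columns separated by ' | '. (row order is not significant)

After WHERE (2 rows):
sales.city | sales.score | sales.owner
BOS | 90 | eve
BOS | 80 | bob
After SELECT (2 rows):
sales.owner
eve
bob

== RESULT ==
sales.owner
eve
bob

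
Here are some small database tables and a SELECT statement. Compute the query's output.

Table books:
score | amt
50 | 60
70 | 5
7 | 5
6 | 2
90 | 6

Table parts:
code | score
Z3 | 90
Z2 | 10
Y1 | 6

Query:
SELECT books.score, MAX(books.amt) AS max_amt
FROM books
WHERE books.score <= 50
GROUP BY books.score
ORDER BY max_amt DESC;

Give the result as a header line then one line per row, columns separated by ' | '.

== RESULT ==
books.score | max_amt
50 | 60
7 | 5
6 | 2

Derivation:
After WHERE (3 rows):
books.score | books.amt
50 | 60
7 | 5
6 | 2
After GROUP BY (3 rows):
books.score | max_amt
50 | 60
7 | 5
6 | 2
After ORDER BY (3 rows):
books.score | max_amt
50 | 60
7 | 5
6 | 2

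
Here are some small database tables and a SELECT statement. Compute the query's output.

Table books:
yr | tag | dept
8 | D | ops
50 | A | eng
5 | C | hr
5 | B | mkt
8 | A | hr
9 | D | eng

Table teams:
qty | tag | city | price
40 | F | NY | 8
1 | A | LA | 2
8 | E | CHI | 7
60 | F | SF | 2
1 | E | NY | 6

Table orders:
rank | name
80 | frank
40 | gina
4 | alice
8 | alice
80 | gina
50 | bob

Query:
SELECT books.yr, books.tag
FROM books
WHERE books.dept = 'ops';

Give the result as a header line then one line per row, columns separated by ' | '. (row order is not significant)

After WHERE (1 rows):
books.yr | books.tag | books.dept
8 | D | ops
After SELECT (1 rows):
books.yr | books.tag
8 | D

== RESULT ==
books.yr | books.tag
8 | D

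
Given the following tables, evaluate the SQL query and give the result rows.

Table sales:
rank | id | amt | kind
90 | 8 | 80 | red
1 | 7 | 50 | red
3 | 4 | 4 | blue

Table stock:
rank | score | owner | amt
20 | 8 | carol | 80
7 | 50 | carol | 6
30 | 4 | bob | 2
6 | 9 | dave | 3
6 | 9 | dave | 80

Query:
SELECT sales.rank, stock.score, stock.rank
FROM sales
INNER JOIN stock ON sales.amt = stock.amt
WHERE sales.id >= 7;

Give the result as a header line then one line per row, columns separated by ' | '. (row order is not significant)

After JOIN stock (2 rows):
sales.rank | sales.id | sales.amt | sales.kind | stock.rank | stock.score | stock.owner | stock.amt
90 | 8 | 80 | red | 20 | 8 | carol | 80
90 | 8 | 80 | red | 6 | 9 | dave | 80
After WHERE (2 rows):
sales.rank | sales.id | sales.amt | sales.kind | stock.rank | stock.score | stock.owner | stock.amt
90 | 8 | 80 | red | 20 | 8 | carol | 80
90 | 8 | 80 | red | 6 | 9 | dave | 80
After SELECT (2 rows):
sales.rank | stock.score | stock.rank
90 | 8 | 20
90 | 9 | 6

== RESULT ==
sales.rank | stock.score | stock.rank
90 | 8 | 20
90 | 9 | 6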